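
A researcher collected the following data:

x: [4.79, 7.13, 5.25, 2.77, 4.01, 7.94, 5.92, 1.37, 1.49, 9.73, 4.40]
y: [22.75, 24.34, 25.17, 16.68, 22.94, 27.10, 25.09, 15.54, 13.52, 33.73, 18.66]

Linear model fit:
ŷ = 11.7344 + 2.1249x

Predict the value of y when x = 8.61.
ŷ = 30.0298

x = 8.61 lies inside the observed range [1.37, 9.73], so the fitted equation applies directly:

ŷ = 11.7344 + 2.1249 × 8.61
ŷ = 11.7344 + 18.2954
ŷ = 30.0298

This is a point prediction; actual observations scatter around it by roughly the residual standard deviation.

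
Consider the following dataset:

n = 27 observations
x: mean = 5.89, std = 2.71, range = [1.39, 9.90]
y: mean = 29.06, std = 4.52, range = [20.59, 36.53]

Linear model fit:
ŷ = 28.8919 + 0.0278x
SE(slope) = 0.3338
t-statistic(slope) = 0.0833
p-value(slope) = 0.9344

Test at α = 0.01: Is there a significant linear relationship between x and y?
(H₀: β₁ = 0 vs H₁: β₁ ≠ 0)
Since p-value = 0.9344 ≥ α = 0.01, fail to reject H₀ — the slope is not significantly different from 0.

Hypothesis test for the slope coefficient:

H₀: β₁ = 0 (no linear relationship)
H₁: β₁ ≠ 0 (linear relationship exists)

Test statistic: t = β̂₁ / SE(β̂₁) = 0.0278 / 0.3338 = 0.0833

p = 0.9344: how often a slope estimate this far from 0 (in SE units) would arise by chance if β₁ were truly 0.

Decision rule: reject H₀ if p-value < α.
p-value = 0.9344 ≥ α = 0.01 → fail to reject H₀.

There is not sufficient evidence at the 1% significance level to conclude that a linear relationship exists between x and y.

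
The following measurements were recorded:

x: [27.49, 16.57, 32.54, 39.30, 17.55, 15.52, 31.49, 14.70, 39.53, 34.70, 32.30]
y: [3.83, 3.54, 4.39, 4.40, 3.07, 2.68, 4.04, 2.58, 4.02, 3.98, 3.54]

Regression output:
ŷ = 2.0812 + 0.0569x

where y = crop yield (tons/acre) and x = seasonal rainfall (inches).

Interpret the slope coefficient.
An increase of one inch in rainfall is associated with a 0.0569 tons/acre increase in predicted crop yield.

The slope β₁ = 0.0569 gives the rate at which the fitted crop yield changes with rainfall.

Interpretation:
- Rainfall up by 1 inch → predicted crop yield increases by 0.0569 tons/acre
- This is a linear approximation: the same per-unit change is assumed across the whole observed x range

The intercept β₀ = 2.0812 is the predicted crop yield when rainfall = 0; since the smallest observed x is 14.70, this is an extrapolation and mainly anchors the line.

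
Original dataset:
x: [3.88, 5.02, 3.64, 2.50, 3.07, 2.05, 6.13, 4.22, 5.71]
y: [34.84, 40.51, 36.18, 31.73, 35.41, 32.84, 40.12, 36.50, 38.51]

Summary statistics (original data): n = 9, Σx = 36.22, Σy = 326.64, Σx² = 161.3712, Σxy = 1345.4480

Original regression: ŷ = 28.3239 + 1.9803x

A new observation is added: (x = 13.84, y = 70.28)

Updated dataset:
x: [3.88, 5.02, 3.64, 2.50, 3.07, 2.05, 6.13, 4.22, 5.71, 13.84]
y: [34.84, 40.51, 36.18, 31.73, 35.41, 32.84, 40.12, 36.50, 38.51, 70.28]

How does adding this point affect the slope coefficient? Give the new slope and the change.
New slope β₁ = 3.2364 versus 1.9803 before: a change of +1.2561 (+63.4%).

The new point has HIGH LEVERAGE: x = 13.84 is far from the original mean x̄ = 36.22/9 ≈ 4.02 (original range [2.05, 6.13]).

Step 1: Update the sums with the new point (n goes from 9 to 10)
Σx  = 36.22 + 13.84 = 50.06
Σy  = 326.64 + 70.28 = 396.92
Σx² = 161.3712 + 13.84² = 161.3712 + 191.5456 = 352.9168
Σxy = 1345.4480 + 13.84×70.28 = 1345.4480 + 972.6752 = 2318.1232

Step 2: Recompute the slope with b₁ = (nΣxy − ΣxΣy) / (nΣx² − (Σx)²)
Numerator   = 10×2318.1232 − 50.06×396.92 = 23181.2320 − 19869.8152 = 3311.4168
Denominator = 10×352.9168 − 50.06² = 3529.1680 − 2506.0036 = 1023.1644
b₁(new) = 3311.4168 / 1023.1644 = 3.2364

(Same formula on the original sums: (9×1345.4480 − 36.22×326.64) / (9×161.3712 − 36.22²) = 278.1312 / 140.4524 = 1.9803, matching the given fit.)

Step 3: Change in slope
Δβ₁ = 3.2364 − 1.9803 = +1.2561
Relative change = +1.2561 / 1.9803 × 100% = +63.4%
→ the slope increases when the point is added.

Because the point sits above the extension of the original line at a high-leverage x, it tilts the fit up.
In practice: check such a point for data-entry or measurement error; refit with and without it and report both if conclusions differ.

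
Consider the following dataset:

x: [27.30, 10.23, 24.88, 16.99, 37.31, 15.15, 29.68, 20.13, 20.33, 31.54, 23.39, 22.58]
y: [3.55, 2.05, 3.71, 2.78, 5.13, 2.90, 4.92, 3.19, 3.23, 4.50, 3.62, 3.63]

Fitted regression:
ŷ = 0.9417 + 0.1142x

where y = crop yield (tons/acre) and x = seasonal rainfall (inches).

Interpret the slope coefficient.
For each additional inch of rainfall, predicted crop yield increases by approximately 0.1142 tons/acre.

The slope β₁ = 0.1142 gives the rate at which the fitted crop yield changes with rainfall.

Interpretation:
- Rainfall up by 1 inch → predicted crop yield increases by 0.1142 tons/acre
- The effect is assumed constant over the observed range of x (linearity)

The intercept β₀ = 0.9417 is the predicted crop yield when rainfall = 0; since the smallest observed x is 10.23, this is an extrapolation and mainly anchors the line.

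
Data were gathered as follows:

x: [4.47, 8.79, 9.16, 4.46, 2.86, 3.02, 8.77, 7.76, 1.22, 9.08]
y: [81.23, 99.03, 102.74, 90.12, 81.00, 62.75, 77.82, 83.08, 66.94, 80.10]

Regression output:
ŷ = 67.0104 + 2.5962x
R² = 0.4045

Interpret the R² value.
R² = 0.4045 means 40.45% of the variation in y is explained by the linear relationship with x. This indicates a moderate fit.

R² (coefficient of determination) measures the proportion of variance in y explained by the regression model.

Here R² = 0.4045:
- Explained: 40.45% of the variation in y
- Unexplained (residual): 100% − 40.45% = 59.55%
- Rule of thumb (below 0.3 weak; 0.3 to below 0.7 moderate; 0.7 and above strong) → moderate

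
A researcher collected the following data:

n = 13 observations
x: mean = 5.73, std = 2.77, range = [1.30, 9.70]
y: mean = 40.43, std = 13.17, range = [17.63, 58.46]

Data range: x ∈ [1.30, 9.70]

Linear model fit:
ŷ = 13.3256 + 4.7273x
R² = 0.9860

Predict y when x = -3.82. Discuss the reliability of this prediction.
ŷ = -4.7327 (extrapolation — x = -3.82 lies outside [1.30, 9.70], so reliability is low).

Prediction calculation:
ŷ = 13.3256 + 4.7273 × (-3.82)
ŷ = -4.7327

Reliability:
- Data range: x ∈ [1.30, 9.70]
- Prediction point: x = -3.82 is 5.12 units below the observed range → this is EXTRAPOLATION, not interpolation

Why that matters here:
- Real relationships often flatten, saturate, or turn nonlinear at extremes
- R² describes fit only over the sampled x values; it says nothing about behaviour beyond them
- There are no observations near this x to validate the fitted line there

The R² = 0.9860 only validates the fit within [1.30, 9.70]; treat ŷ = -4.7327 with caution.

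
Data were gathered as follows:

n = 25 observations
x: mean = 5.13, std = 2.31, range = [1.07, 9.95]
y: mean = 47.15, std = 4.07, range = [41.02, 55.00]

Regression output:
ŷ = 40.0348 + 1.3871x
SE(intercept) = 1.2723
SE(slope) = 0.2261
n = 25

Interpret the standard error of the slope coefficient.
The slope 1.3871 is pinned down to within about ±0.2261 (one SE) by these data — relative uncertainty 16.3%, i.e. precise.

SE(β̂₁) = s / √Sxx, where s is the residual standard deviation and Sxx = Σ(x − x̄)². It is the yardstick for how far β̂₁ = 1.3871 could plausibly be from the true slope.

Relative precision:
- SE / |β̂₁| = 0.2261 / 1.3871 = 16.3%
- Rule of thumb (under 20%: precise; 20% to under 50%: moderately precise; 50% or more: imprecise) → precise

Link to the t-test: t = β̂₁ / SE(β̂₁) = 1.3871 / 0.2261 = 6.1349, the statistic for H₀: β₁ = 0.

What drives SE(β̂₁): wider spread of x values → smaller SE.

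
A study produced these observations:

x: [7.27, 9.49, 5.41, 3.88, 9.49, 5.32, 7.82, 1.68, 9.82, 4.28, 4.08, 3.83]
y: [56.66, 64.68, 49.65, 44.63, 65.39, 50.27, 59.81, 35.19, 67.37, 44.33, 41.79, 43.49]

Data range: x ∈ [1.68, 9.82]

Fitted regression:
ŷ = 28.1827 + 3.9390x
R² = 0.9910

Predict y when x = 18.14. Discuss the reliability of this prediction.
The equation gives ŷ = 99.6362; however x = 18.14 is 8.32 units above the observed range, so this extrapolated value should not be trusted.

Prediction calculation:
ŷ = 28.1827 + 3.9390 × 18.14
ŷ = 99.6362

Reliability:
- Data range: x ∈ [1.68, 9.82]
- Prediction point: x = 18.14 is 8.32 units above the observed range → this is EXTRAPOLATION, not interpolation

Why that matters here:
- There are no observations near this x to validate the fitted line there
- Real relationships often flatten, saturate, or turn nonlinear at extremes

Report the number if required, but flag clearly that it is an extrapolation.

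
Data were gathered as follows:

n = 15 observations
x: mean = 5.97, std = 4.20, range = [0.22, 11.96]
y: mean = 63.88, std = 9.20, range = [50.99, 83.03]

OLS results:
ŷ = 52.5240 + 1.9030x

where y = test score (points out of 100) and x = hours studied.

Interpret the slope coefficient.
For each additional hour of study time, predicted test score increases by approximately 1.9030 points.

The slope β₁ = 1.9030 gives the rate at which the fitted test score changes with study time.

Interpretation:
- Study time up by 1 hour → predicted test score increases by 1.9030 points
- The effect is assumed constant over the observed range of x (linearity)
- The sign (+) gives the direction; the magnitude 1.9030 gives the size of the effect per hour

(β₀ = 52.5240 is the fitted value at x = 0 and is not part of the slope interpretation.)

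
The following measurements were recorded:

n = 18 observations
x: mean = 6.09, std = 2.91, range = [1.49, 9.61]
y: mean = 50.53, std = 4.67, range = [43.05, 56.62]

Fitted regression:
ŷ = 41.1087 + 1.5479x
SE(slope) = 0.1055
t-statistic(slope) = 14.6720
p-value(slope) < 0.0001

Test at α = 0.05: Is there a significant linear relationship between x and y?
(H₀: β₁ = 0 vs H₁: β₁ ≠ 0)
Since p-value < 0.0001 < α = 0.05, reject H₀ — the slope is significantly different from 0.

Hypothesis test for the slope coefficient:

H₀: β₁ = 0 (no linear relationship)
H₁: β₁ ≠ 0 (linear relationship exists)

Test statistic: t = β̂₁ / SE(β̂₁) = 1.5479 / 0.1055 = 14.6720

With df = 16, the two-sided p-value for |t| = 14.6720 is <0.0001.

Decision rule: reject H₀ if p-value < α.
p-value < 0.0001 < α = 0.05 → reject H₀.

At α = 0.05 the data do provide convincing evidence of a nonzero slope.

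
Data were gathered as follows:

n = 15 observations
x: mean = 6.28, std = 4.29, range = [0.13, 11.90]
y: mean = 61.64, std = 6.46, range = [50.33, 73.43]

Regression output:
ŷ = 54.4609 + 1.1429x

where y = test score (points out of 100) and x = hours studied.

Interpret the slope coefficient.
An increase of one hour in study time is associated with a 1.1429 points increase in predicted test score.

The slope coefficient β₁ = 1.1429 represents the marginal effect of study time on test score.

Interpretation:
- Study time up by 1 hour → predicted test score increases by 1.1429 points
- The effect is assumed constant over the observed range of x (linearity)
- The sign (+) gives the direction; the magnitude 1.1429 gives the size of the effect per hour

(β₀ = 54.4609 is the fitted value at x = 0 and is not part of the slope interpretation.)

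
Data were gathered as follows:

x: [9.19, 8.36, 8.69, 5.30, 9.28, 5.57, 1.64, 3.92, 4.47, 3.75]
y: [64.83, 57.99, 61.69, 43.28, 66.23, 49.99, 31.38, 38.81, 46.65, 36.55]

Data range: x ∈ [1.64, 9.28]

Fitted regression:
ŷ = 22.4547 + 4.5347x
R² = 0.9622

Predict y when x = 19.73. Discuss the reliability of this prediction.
ŷ = 111.9243, but this is extrapolation (above the data range [1.64, 9.28]) and may be unreliable.

Prediction calculation:
ŷ = 22.4547 + 4.5347 × 19.73
ŷ = 111.9243

Reliability:
- Data range: x ∈ [1.64, 9.28]
- Prediction point: x = 19.73 is 10.45 units above the observed range → this is EXTRAPOLATION, not interpolation

Why that matters here:
- Real relationships often flatten, saturate, or turn nonlinear at extremes
- There are no observations near this x to validate the fitted line there
- The linear relationship may not hold outside the observed range

The R² = 0.9622 only validates the fit within [1.64, 9.28]; treat ŷ = 111.9243 with caution.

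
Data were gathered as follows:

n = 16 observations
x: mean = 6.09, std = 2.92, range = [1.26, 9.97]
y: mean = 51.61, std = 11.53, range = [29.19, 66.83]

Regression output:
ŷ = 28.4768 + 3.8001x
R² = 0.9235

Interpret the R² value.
R² = 0.9235 means 92.35% of the variation in y is explained by the linear relationship with x. This indicates a strong fit.

R² = 1 − SS_res/SS_tot compares the residual scatter to the total scatter of y about its mean.

Here R² = 0.9235:
- Explained: 92.35% of the variation in y
- Unexplained (residual): 100% − 92.35% = 7.65%
- Rule of thumb (below 0.3 weak; 0.3 to below 0.7 moderate; 0.7 and above strong) → strong

Equivalently, for simple linear regression R² = r², so |r| = √0.9235 ≈ 0.9610.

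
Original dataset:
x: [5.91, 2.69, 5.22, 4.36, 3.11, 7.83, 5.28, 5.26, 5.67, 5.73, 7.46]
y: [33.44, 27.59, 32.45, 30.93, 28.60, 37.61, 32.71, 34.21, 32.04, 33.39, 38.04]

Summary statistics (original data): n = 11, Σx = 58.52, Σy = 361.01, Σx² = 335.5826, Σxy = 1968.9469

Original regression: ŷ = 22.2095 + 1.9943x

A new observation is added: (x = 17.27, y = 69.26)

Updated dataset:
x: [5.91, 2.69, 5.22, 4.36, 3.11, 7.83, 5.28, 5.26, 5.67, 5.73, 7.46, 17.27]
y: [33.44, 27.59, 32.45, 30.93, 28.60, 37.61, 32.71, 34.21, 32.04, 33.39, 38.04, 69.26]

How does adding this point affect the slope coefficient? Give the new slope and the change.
New slope β₁ = 2.8845 versus 1.9943 before: a change of +0.8902 (+44.6%).

The new point has HIGH LEVERAGE: x = 17.27 is far from the original mean x̄ = 58.52/11 ≈ 5.32 (original range [2.69, 7.83]).

Step 1: Update the sums with the new point (n goes from 11 to 12)
Σx  = 58.52 + 17.27 = 75.79
Σy  = 361.01 + 69.26 = 430.27
Σx² = 335.5826 + 17.27² = 335.5826 + 298.2529 = 633.8355
Σxy = 1968.9469 + 17.27×69.26 = 1968.9469 + 1196.1202 = 3165.0671

Step 2: Recompute the slope with b₁ = (nΣxy − ΣxΣy) / (nΣx² − (Σx)²)
Numerator   = 12×3165.0671 − 75.79×430.27 = 37980.8052 − 32610.1633 = 5370.6419
Denominator = 12×633.8355 − 75.79² = 7606.0260 − 5744.1241 = 1861.9019
b₁(new) = 5370.6419 / 1861.9019 = 2.8845

(Same formula on the original sums: (11×1968.9469 − 58.52×361.01) / (11×335.5826 − 58.52²) = 532.1107 / 266.8182 = 1.9943, matching the given fit.)

Step 3: Change in slope
Δβ₁ = 2.8845 − 1.9943 = +0.8902
Relative change = +0.8902 / 1.9943 × 100% = +44.6%
→ the slope increases when the point is added.

A high-leverage point only changes the slope if it is off the original line; here y = 69.26 is above the original trend, so the slope increases.
In practice: refit with and without it and report both if conclusions differ.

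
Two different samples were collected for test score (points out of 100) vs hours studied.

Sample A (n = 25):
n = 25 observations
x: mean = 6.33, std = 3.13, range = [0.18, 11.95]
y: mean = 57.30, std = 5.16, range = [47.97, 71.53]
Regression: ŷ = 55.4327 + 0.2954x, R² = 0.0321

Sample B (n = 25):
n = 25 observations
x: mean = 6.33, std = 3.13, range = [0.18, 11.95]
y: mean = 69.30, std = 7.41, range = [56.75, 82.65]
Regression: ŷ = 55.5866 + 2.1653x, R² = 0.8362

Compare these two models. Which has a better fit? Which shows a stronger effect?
Model B has the better fit (R² = 0.8362 vs 0.0321). Model B shows the stronger effect (|β₁| = 2.1653 vs 0.2954).

Model Comparison:

Fit — compare R²:
- Model A: R² = 0.0321 → 3.21% of variance in test score explained
- Model B: R² = 0.8362 → 83.62% of variance in test score explained
- 0.8362 > 0.0321 → Model B has the better fit

Which has the larger per-hour effect? (|β₁|)
- Model A: β₁ = 0.2954 → predicted test score rises 0.2954 points per additional hour of study time
- Model B: β₁ = 2.1653 → predicted test score rises 2.1653 points per additional hour of study time
- |0.2954| < |2.1653| → Model B shows the stronger marginal effect

Notes:
- R² measures how tightly points cluster around the line; β₁ measures how steep the line is — they answer different questions.
- The two samples could reflect different populations, time periods, or measurement quality.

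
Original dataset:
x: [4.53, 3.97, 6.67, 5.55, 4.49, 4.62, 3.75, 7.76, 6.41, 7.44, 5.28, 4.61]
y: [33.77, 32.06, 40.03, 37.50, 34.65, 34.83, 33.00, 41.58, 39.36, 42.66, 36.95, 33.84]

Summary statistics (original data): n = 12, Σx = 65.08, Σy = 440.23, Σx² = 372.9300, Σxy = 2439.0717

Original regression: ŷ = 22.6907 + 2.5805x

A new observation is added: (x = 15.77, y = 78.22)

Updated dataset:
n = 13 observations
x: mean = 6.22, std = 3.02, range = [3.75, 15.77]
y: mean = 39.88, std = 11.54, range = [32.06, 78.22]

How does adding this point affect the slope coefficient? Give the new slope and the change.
Adding the point moves β₁ from 2.5805 to 3.7731, i.e. it increases by 1.1926 (+46.2%).

x = 15.77 lies well outside the original x-range [3.75, 7.76] (x̄ ≈ 5.42), so this observation has high leverage and can move the slope substantially.

Step 1: Update the sums with the new point (n goes from 12 to 13)
Σx  = 65.08 + 15.77 = 80.85
Σy  = 440.23 + 78.22 = 518.45
Σx² = 372.9300 + 15.77² = 372.9300 + 248.6929 = 621.6229
Σxy = 2439.0717 + 15.77×78.22 = 2439.0717 + 1233.5294 = 3672.6011

Step 2: Recompute the slope with b₁ = (nΣxy − ΣxΣy) / (nΣx² − (Σx)²)
Numerator   = 13×3672.6011 − 80.85×518.45 = 47743.8143 − 41916.6825 = 5827.1318
Denominator = 13×621.6229 − 80.85² = 8081.0977 − 6536.7225 = 1544.3752
b₁(new) = 5827.1318 / 1544.3752 = 3.7731

(Same formula on the original sums: (12×2439.0717 − 65.08×440.23) / (12×372.9300 − 65.08²) = 618.6920 / 239.7536 = 2.5805, matching the given fit.)

Step 3: Change in slope
Δβ₁ = 3.7731 − 2.5805 = +1.1926
Relative change = +1.1926 / 2.5805 × 100% = +46.2%
→ the slope increases when the point is added.

A high-leverage point only changes the slope if it is off the original line; here y = 78.22 is above the original trend, so the slope increases.
In practice: examine leverage (hᵢ) and Cook's distance rather than deleting it automatically; check such a point for data-entry or measurement error.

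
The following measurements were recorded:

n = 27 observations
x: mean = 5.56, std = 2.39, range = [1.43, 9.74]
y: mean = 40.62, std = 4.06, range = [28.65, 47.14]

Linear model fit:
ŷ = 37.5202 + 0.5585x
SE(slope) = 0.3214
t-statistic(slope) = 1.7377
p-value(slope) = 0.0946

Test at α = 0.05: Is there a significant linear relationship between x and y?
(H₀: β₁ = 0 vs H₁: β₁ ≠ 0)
Fail to reject H₀: p-value = 0.0946 ≥ α = 0.05. The linear relationship is not significant at the 5% level.

Hypothesis test for the slope coefficient:

H₀: β₁ = 0 (no linear relationship)
H₁: β₁ ≠ 0 (linear relationship exists)

Test statistic: t = β̂₁ / SE(β̂₁) = 0.5585 / 0.3214 = 1.7377

The p-value (0.0946) is the probability, under H₀, of a t-statistic at least as extreme as |t| = 1.7377 (two-sided, df = n − 2 = 25).

Decision rule: reject H₀ if p-value < α.
p-value = 0.0946 ≥ α = 0.05 → fail to reject H₀.

At α = 0.05 the data do not provide convincing evidence of a nonzero slope.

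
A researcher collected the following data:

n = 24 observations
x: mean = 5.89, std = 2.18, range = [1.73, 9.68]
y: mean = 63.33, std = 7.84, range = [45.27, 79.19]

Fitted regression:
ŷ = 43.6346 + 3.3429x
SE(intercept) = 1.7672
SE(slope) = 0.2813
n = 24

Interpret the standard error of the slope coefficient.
The slope 3.3429 is pinned down to within about ±0.2813 (one SE) by these data — relative uncertainty 8.4%, i.e. precise.

What SE measures:
- The standard error quantifies the sampling variability of the coefficient estimate
- It is the estimated standard deviation of β̂₁ across hypothetical repeated samples of the same size
- Smaller SE → more precise estimate

Relative precision:
- SE / |β̂₁| = 0.2813 / 3.3429 = 8.4%
- Rule of thumb (under 20%: precise; 20% to under 50%: moderately precise; 50% or more: imprecise) → precise

Link to the t-test: t = β̂₁ / SE(β̂₁) = 3.3429 / 0.2813 = 11.8838, the statistic for H₀: β₁ = 0.

What drives SE(β̂₁): larger n (here n = 24) → smaller SE.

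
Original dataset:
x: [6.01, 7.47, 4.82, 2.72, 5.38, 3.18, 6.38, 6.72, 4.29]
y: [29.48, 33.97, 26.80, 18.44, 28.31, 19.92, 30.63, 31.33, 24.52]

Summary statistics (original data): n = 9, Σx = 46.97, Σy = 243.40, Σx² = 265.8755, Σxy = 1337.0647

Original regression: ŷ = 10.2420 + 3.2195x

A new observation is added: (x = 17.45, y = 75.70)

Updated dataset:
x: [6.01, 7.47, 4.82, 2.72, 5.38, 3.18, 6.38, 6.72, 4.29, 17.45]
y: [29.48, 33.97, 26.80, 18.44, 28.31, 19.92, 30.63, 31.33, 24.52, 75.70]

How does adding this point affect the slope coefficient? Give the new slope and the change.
The slope changes from 3.2195 to 3.8768 (change of +0.6573, or +20.4%).

The new point has HIGH LEVERAGE: x = 17.45 is far from the original mean x̄ = 46.97/9 ≈ 5.22 (original range [2.72, 7.47]).

Step 1: Update the sums with the new point (n goes from 9 to 10)
Σx  = 46.97 + 17.45 = 64.42
Σy  = 243.40 + 75.70 = 319.10
Σx² = 265.8755 + 17.45² = 265.8755 + 304.5025 = 570.3780
Σxy = 1337.0647 + 17.45×75.70 = 1337.0647 + 1320.9650 = 2658.0297

Step 2: Recompute the slope with b₁ = (nΣxy − ΣxΣy) / (nΣx² − (Σx)²)
Numerator   = 10×2658.0297 − 64.42×319.10 = 26580.2970 − 20556.4220 = 6023.8750
Denominator = 10×570.3780 − 64.42² = 5703.7800 − 4149.9364 = 1553.8436
b₁(new) = 6023.8750 / 1553.8436 = 3.8768

(Same formula on the original sums: (9×1337.0647 − 46.97×243.40) / (9×265.8755 − 46.97²) = 601.0843 / 186.6986 = 3.2195, matching the given fit.)

Step 3: Change in slope
Δβ₁ = 3.8768 − 3.2195 = +0.6573
Relative change = +0.6573 / 3.2195 × 100% = +20.4%
→ the slope increases when the point is added.

Because the point sits above the extension of the original line at a high-leverage x, it tilts the fit up.
In practice: examine leverage (hᵢ) and Cook's distance rather than deleting it automatically; investigate whether it comes from the same population as the rest of the sample.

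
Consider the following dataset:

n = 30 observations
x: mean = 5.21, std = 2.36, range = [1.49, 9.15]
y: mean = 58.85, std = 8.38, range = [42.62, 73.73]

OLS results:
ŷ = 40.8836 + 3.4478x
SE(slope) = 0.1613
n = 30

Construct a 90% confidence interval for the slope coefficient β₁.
The 90% CI for β₁ is (3.1734, 3.7222)

Confidence interval for the slope:

The 90% CI for β₁ is: β̂₁ ± t*(α/2, n-2) × SE(β̂₁)

Step 1: Find critical t-value
- Confidence level = 0.9
- Degrees of freedom = n - 2 = 30 - 2 = 28
- t*(α/2, 28) = 1.7011

Step 2: Calculate margin of error
Margin = 1.7011 × 0.1613 = 0.2744

Step 3: Construct interval
CI = 3.4478 ± 0.2744
CI = (3.1734, 3.7222)

Interpretation: We are 90% confident that the true slope β₁ lies between 3.1734 and 3.7222.
Both endpoints are positive, so the data support a genuinely positive slope at this confidence level.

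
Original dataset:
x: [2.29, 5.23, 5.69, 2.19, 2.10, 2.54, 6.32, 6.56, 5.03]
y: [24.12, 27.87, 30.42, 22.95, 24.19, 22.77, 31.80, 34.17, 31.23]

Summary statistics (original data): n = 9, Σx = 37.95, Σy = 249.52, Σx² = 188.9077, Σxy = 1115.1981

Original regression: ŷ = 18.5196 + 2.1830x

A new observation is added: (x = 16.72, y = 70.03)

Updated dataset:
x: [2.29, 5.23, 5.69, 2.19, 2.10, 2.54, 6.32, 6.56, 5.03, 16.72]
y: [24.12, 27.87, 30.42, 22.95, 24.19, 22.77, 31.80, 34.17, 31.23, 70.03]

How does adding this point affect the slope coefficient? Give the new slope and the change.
New slope β₁ = 3.1790 versus 2.1830 before: a change of +0.9960 (+45.6%).

The new point has HIGH LEVERAGE: x = 16.72 is far from the original mean x̄ = 37.95/9 ≈ 4.22 (original range [2.10, 6.56]).

Step 1: Update the sums with the new point (n goes from 9 to 10)
Σx  = 37.95 + 16.72 = 54.67
Σy  = 249.52 + 70.03 = 319.55
Σx² = 188.9077 + 16.72² = 188.9077 + 279.5584 = 468.4661
Σxy = 1115.1981 + 16.72×70.03 = 1115.1981 + 1170.9016 = 2286.0997

Step 2: Recompute the slope with b₁ = (nΣxy − ΣxΣy) / (nΣx² − (Σx)²)
Numerator   = 10×2286.0997 − 54.67×319.55 = 22860.9970 − 17469.7985 = 5391.1985
Denominator = 10×468.4661 − 54.67² = 4684.6610 − 2988.8089 = 1695.8521
b₁(new) = 5391.1985 / 1695.8521 = 3.1790

(Same formula on the original sums: (9×1115.1981 − 37.95×249.52) / (9×188.9077 − 37.95²) = 567.4989 / 259.9668 = 2.1830, matching the given fit.)

Step 3: Change in slope
Δβ₁ = 3.1790 − 2.1830 = +0.9960
Relative change = +0.9960 / 2.1830 × 100% = +45.6%
→ the slope increases when the point is added.

A high-leverage point only changes the slope if it is off the original line; here y = 70.03 is above the original trend, so the slope increases.
In practice: check such a point for data-entry or measurement error; refit with and without it and report both if conclusions differ.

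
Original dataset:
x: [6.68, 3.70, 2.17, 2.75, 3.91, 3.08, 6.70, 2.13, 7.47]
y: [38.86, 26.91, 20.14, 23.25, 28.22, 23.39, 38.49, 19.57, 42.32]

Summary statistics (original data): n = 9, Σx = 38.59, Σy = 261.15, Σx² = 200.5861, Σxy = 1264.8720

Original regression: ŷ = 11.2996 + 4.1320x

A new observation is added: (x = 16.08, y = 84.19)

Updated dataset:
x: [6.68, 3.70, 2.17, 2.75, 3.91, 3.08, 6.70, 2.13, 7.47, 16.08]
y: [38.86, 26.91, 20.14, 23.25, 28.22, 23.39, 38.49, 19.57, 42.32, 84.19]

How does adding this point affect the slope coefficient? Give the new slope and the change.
The slope changes from 4.1320 to 4.5590 (change of +0.4270, or +10.3%).

The new point has HIGH LEVERAGE: x = 16.08 is far from the original mean x̄ = 38.59/9 ≈ 4.29 (original range [2.13, 7.47]).

Step 1: Update the sums with the new point (n goes from 9 to 10)
Σx  = 38.59 + 16.08 = 54.67
Σy  = 261.15 + 84.19 = 345.34
Σx² = 200.5861 + 16.08² = 200.5861 + 258.5664 = 459.1525
Σxy = 1264.8720 + 16.08×84.19 = 1264.8720 + 1353.7752 = 2618.6472

Step 2: Recompute the slope with b₁ = (nΣxy − ΣxΣy) / (nΣx² − (Σx)²)
Numerator   = 10×2618.6472 − 54.67×345.34 = 26186.4720 − 18879.7378 = 7306.7342
Denominator = 10×459.1525 − 54.67² = 4591.5250 − 2988.8089 = 1602.7161
b₁(new) = 7306.7342 / 1602.7161 = 4.5590

(Same formula on the original sums: (9×1264.8720 − 38.59×261.15) / (9×200.5861 − 38.59²) = 1306.0695 / 316.0868 = 4.1320, matching the given fit.)

Step 3: Change in slope
Δβ₁ = 4.5590 − 4.1320 = +0.4270
Relative change = +0.4270 / 4.1320 × 100% = +10.3%
→ the slope increases when the point is added.

Because the point sits above the extension of the original line at a high-leverage x, it tilts the fit up.
In practice: examine leverage (hᵢ) and Cook's distance rather than deleting it automatically; investigate whether it comes from the same population as the rest of the sample.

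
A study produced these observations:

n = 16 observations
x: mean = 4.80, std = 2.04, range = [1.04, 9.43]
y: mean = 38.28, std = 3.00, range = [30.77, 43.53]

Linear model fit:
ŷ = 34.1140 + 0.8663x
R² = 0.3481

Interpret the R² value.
About 34.81% of the variability in y is accounted for by the regression on x (R² = 0.3481) — a moderate linear fit.

R² (coefficient of determination) measures the proportion of variance in y explained by the regression model.

Here R² = 0.3481:
- Explained: 34.81% of the variation in y
- Unexplained (residual): 100% − 34.81% = 65.19%
- Rule of thumb (below 0.3 weak; 0.3 to below 0.7 moderate; 0.7 and above strong) → moderate

Equivalently, for simple linear regression R² = r², so |r| = √0.3481 ≈ 0.5900.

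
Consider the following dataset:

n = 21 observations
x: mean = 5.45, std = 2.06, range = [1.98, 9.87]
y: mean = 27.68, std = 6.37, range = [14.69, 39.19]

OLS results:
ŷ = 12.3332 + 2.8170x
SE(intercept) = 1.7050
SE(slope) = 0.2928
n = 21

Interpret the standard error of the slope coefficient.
SE(β̂₁) = 0.2928 is the estimated standard deviation of the slope estimate across repeated samples; relative to β̂₁ = 2.8170 that is 10.4%, a precise estimate.

SE(β̂₁) = 0.2928 says: if we drew many samples of n = 21 from the same population and refit each time, the fitted slopes would scatter with a standard deviation of roughly 0.2928 around the true β₁.

Relative precision:
- SE / |β̂₁| = 0.2928 / 2.8170 = 10.4%
- Rule of thumb (under 20%: precise; 20% to under 50%: moderately precise; 50% or more: imprecise) → precise

Link to interval estimation: a confidence interval for β₁ is β̂₁ ± t* × 0.2928, so SE sets the half-width per unit of t*.

What drives SE(β̂₁): wider spread of x values → smaller SE.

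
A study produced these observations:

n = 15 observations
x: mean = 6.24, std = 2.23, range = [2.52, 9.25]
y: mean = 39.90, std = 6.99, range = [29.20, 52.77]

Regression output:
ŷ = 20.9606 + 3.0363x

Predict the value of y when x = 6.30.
ŷ = 40.0893

x = 6.30 lies inside the observed range [2.52, 9.25], so the fitted equation applies directly:

ŷ = 20.9606 + 3.0363 × 6.30
ŷ = 20.9606 + 19.1287
ŷ = 40.0893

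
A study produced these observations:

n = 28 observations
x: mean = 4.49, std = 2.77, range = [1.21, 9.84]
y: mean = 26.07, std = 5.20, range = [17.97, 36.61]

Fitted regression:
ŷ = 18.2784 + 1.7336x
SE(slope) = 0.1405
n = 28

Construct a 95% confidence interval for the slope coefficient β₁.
The 95% CI for β₁ is (1.4448, 2.0224)

Confidence interval for the slope:

The 95% CI for β₁ is: β̂₁ ± t*(α/2, n-2) × SE(β̂₁)

Step 1: Find critical t-value
- Confidence level = 0.95
- Degrees of freedom = n - 2 = 28 - 2 = 26
- t*(α/2, 26) = 2.0555

Step 2: Calculate margin of error
Margin = 2.0555 × 0.1405 = 0.2888

Step 3: Construct interval
CI = 1.7336 ± 0.2888
CI = (1.4448, 2.0224)

Interpretation: each one-unit increase in x is associated with a change in mean y of between 1.4448 and 2.0224, with 95% confidence.
Both endpoints are positive, so the data support a genuinely positive slope at this confidence level.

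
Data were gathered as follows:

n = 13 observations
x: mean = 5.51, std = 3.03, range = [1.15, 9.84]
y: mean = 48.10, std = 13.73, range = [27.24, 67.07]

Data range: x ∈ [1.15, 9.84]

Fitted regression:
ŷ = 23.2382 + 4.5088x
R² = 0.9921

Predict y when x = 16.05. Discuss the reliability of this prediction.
ŷ = 95.6044, but this is extrapolation (above the data range [1.15, 9.84]) and may be unreliable.

Prediction calculation:
ŷ = 23.2382 + 4.5088 × 16.05
ŷ = 95.6044

Reliability:
- Data range: x ∈ [1.15, 9.84]
- Prediction point: x = 16.05 is 6.21 units above the observed range → this is EXTRAPOLATION, not interpolation

Why that matters here:
- Real relationships often flatten, saturate, or turn nonlinear at extremes
- There are no observations near this x to validate the fitted line there
- R² describes fit only over the sampled x values; it says nothing about behaviour beyond them

Report the number if required, but flag clearly that it is an extrapolation.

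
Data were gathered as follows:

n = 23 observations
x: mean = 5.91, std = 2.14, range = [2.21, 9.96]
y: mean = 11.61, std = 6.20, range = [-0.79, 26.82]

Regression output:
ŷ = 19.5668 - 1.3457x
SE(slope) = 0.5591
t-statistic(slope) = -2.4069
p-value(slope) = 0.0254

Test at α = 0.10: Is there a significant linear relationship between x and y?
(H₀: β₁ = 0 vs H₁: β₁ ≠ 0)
Reject H₀: p-value = 0.0254 < α = 0.10. The linear relationship is significant at the 10% level.

Hypothesis test for the slope coefficient:

H₀: β₁ = 0 (no linear relationship)
H₁: β₁ ≠ 0 (linear relationship exists)

Test statistic: t = β̂₁ / SE(β̂₁) = -1.3457 / 0.5591 = -2.4069

p = 0.0254: how often a slope estimate this far from 0 (in SE units) would arise by chance if β₁ were truly 0.

Decision rule: reject H₀ if p-value < α.
p-value = 0.0254 < α = 0.10 → reject H₀.

At α = 0.10 the data do provide convincing evidence of a nonzero slope.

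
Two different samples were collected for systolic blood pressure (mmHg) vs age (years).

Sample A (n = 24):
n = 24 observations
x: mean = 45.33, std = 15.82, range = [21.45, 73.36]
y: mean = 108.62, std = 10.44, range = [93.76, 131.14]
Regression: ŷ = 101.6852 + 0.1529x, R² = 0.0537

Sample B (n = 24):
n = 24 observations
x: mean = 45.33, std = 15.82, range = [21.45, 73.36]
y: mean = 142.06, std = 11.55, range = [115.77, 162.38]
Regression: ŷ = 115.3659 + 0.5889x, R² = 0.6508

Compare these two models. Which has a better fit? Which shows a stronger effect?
Model B has the better fit (R² = 0.6508 vs 0.0537). Model B shows the stronger effect (|β₁| = 0.5889 vs 0.1529).

Model Comparison:

Goodness of fit (R²):
- Model A: R² = 0.0537 → 5.37% of variance in blood pressure explained
- Model B: R² = 0.6508 → 65.08% of variance in blood pressure explained
- 0.6508 > 0.0537 → Model B has the better fit

Which has the larger per-year effect? (|β₁|)
- Model A: β₁ = 0.1529 → predicted blood pressure rises 0.1529 mmHg per additional year of age
- Model B: β₁ = 0.5889 → predicted blood pressure rises 0.5889 mmHg per additional year of age
- |0.1529| < |0.5889| → Model B shows the stronger marginal effect

Notes:
- R² measures how tightly points cluster around the line; β₁ measures how steep the line is — they answer different questions.
- A steeper slope doesn't make a better model if the scatter around the line is large.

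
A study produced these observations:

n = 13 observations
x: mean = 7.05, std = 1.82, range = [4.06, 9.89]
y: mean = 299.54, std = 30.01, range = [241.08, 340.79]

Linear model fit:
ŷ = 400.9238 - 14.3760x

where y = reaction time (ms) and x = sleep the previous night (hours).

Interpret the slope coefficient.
On average, reaction time is about 14.3760 ms lower for every extra hour of sleep.

β₁ = -14.3760 is the change in predicted reaction time (ms) per additional hour of sleep.

Interpretation:
- Sleep up by 1 hour → predicted reaction time decreases by 14.3760 ms
- The effect is assumed constant over the observed range of x (linearity)
- The sign (−) gives the direction; the magnitude 14.3760 gives the size of the effect per hour

(β₀ = 400.9238 is the fitted value at x = 0 and is not part of the slope interpretation.)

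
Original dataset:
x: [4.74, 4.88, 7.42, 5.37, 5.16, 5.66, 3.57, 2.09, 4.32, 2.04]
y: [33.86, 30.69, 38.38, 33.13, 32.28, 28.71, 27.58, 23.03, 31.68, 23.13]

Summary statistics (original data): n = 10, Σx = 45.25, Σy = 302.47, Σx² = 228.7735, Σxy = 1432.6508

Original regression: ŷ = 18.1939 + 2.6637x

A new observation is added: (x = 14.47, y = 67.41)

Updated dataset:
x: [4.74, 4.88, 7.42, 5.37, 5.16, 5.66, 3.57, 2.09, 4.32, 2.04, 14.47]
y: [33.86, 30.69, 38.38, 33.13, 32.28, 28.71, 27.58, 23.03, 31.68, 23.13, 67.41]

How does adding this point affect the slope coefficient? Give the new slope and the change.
Adding the point moves β₁ from 2.6637 to 3.5106, i.e. it increases by 0.8469 (+31.8%).

The new point has HIGH LEVERAGE: x = 14.47 is far from the original mean x̄ = 45.25/10 ≈ 4.53 (original range [2.04, 7.42]).

Step 1: Update the sums with the new point (n goes from 10 to 11)
Σx  = 45.25 + 14.47 = 59.72
Σy  = 302.47 + 67.41 = 369.88
Σx² = 228.7735 + 14.47² = 228.7735 + 209.3809 = 438.1544
Σxy = 1432.6508 + 14.47×67.41 = 1432.6508 + 975.4227 = 2408.0735

Step 2: Recompute the slope with b₁ = (nΣxy − ΣxΣy) / (nΣx² − (Σx)²)
Numerator   = 11×2408.0735 − 59.72×369.88 = 26488.8085 − 22089.2336 = 4399.5749
Denominator = 11×438.1544 − 59.72² = 4819.6984 − 3566.4784 = 1253.2200
b₁(new) = 4399.5749 / 1253.2200 = 3.5106

(Same formula on the original sums: (10×1432.6508 − 45.25×302.47) / (10×228.7735 − 45.25²) = 639.7405 / 240.1725 = 2.6637, matching the given fit.)

Step 3: Change in slope
Δβ₁ = 3.5106 − 2.6637 = +0.8469
Relative change = +0.8469 / 2.6637 × 100% = +31.8%
→ the slope increases when the point is added.

A high-leverage point only changes the slope if it is off the original line; here y = 67.41 is above the original trend, so the slope increases.
In practice: investigate whether it comes from the same population as the rest of the sample.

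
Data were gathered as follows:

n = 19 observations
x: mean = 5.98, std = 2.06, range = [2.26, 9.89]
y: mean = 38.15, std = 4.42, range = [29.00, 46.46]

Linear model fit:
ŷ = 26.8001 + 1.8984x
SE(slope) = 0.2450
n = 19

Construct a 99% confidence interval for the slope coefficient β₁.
The 99% CI for β₁ is (1.1883, 2.6085)

Confidence interval for the slope:

The 99% CI for β₁ is: β̂₁ ± t*(α/2, n-2) × SE(β̂₁)

Step 1: Find critical t-value
- Confidence level = 0.99
- Degrees of freedom = n - 2 = 19 - 2 = 17
- t*(α/2, 17) = 2.8982

Step 2: Calculate margin of error
Margin = 2.8982 × 0.2450 = 0.7101

Step 3: Construct interval
CI = 1.8984 ± 0.7101
CI = (1.1883, 2.6085)

Interpretation: We are 99% confident that the true slope β₁ lies between 1.1883 and 2.6085.
The interval does not include 0, suggesting a significant linear relationship.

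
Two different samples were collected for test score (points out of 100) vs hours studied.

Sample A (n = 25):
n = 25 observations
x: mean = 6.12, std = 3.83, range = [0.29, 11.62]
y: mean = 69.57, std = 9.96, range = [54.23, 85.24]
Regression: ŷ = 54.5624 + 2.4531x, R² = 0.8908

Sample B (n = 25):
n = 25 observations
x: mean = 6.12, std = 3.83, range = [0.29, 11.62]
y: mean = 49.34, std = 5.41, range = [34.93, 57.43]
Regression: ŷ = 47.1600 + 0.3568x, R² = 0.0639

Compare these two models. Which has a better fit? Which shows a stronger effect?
Model A has the better fit (R² = 0.8908 vs 0.0639). Model A shows the stronger effect (|β₁| = 2.4531 vs 0.3568).

Model Comparison:

Fit — compare R²:
- Model A: R² = 0.8908 → 89.08% of variance in test score explained
- Model B: R² = 0.0639 → 6.39% of variance in test score explained
- 0.8908 > 0.0639 → Model A has the better fit

Which has the larger per-hour effect? (|β₁|)
- Model A: β₁ = 2.4531 → predicted test score rises 2.4531 points per additional hour of study time
- Model B: β₁ = 0.3568 → predicted test score rises 0.3568 points per additional hour of study time
- |2.4531| > |0.3568| → Model A shows the stronger marginal effect

Notes:
- A steeper slope doesn't make a better model if the scatter around the line is large.
- R² measures how tightly points cluster around the line; β₁ measures how steep the line is — they answer different questions.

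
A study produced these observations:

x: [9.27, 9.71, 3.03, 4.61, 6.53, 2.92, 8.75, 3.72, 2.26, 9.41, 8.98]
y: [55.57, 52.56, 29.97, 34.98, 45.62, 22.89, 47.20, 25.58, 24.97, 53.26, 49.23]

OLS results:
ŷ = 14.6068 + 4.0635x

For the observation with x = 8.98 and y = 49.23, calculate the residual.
Residual = -1.8670

The residual is the difference between the actual value and the predicted value:

Residual = y - ŷ

Step 1: Calculate predicted value
ŷ = 14.6068 + 4.0635 × 8.98
ŷ = 51.0970

Step 2: Calculate residual
Residual = 49.23 - 51.0970
Residual = -1.8670

The residual is negative, so the observed y = 49.23 sits below the regression line (the line overestimates it by 1.8670).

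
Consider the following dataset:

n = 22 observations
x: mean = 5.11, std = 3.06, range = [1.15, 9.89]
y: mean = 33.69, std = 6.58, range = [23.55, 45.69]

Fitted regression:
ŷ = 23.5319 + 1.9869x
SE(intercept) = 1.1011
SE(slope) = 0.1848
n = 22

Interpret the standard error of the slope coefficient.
The slope 1.9869 is pinned down to within about ±0.1848 (one SE) by these data — relative uncertainty 9.3%, i.e. precise.

What SE measures:
- The standard error quantifies the sampling variability of the coefficient estimate
- It is the estimated standard deviation of β̂₁ across hypothetical repeated samples of the same size
- Smaller SE → more precise estimate

Relative precision:
- SE / |β̂₁| = 0.1848 / 1.9869 = 9.3%
- Rule of thumb (under 20%: precise; 20% to under 50%: moderately precise; 50% or more: imprecise) → precise

Link to the t-test: t = β̂₁ / SE(β̂₁) = 1.9869 / 0.1848 = 10.7516, the statistic for H₀: β₁ = 0.

What drives SE(β̂₁): wider spread of x values → smaller SE; larger n (here n = 22) → smaller SE; more residual scatter → larger SE.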